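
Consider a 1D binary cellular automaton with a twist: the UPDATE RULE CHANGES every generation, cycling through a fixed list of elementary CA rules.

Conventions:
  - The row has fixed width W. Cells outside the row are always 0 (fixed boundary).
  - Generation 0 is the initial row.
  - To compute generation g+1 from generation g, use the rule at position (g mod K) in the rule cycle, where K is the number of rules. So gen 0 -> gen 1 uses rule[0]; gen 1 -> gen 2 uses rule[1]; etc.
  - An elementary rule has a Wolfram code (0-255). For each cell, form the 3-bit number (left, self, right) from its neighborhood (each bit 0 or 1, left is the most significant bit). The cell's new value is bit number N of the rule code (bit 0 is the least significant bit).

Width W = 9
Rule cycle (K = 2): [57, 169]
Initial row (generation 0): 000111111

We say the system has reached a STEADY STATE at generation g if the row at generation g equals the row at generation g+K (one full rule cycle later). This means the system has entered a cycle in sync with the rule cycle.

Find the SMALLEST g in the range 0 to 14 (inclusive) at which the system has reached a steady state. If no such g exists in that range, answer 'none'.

Answer: none

Derivation:
Gen 0: 000111111
Gen 1 (rule 57): 110100000
Gen 2 (rule 169): 101001111
Gen 3 (rule 57): 010101000
Gen 4 (rule 169): 001010011
Gen 5 (rule 57): 100101010
Gen 6 (rule 169): 000010100
Gen 7 (rule 57): 111001011
Gen 8 (rule 169): 110000110
Gen 9 (rule 57): 101110101
Gen 10 (rule 169): 011101010
Gen 11 (rule 57): 010010101
Gen 12 (rule 169): 000001010
Gen 13 (rule 57): 111100101
Gen 14 (rule 169): 111000010
Gen 15 (rule 57): 100111001
Gen 16 (rule 169): 000110000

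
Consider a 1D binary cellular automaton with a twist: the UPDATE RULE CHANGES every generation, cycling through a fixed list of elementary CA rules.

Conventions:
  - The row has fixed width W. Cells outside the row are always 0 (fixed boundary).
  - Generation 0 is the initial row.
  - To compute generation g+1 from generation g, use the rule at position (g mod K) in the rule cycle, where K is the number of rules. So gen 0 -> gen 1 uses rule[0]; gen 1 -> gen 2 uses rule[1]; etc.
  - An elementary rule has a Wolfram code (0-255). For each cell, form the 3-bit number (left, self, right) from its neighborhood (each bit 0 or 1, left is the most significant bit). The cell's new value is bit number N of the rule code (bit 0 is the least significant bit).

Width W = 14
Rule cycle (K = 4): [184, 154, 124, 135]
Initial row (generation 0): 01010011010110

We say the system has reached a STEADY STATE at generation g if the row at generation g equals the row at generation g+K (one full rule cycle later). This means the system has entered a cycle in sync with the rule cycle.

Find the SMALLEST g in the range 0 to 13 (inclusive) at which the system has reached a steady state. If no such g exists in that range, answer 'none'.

Gen 0: 01010011010110
Gen 1 (rule 184): 00101010101101
Gen 2 (rule 154): 01000000001000
Gen 3 (rule 124): 01100000001100
Gen 4 (rule 135): 10001111110001
Gen 5 (rule 184): 01001111101000
Gen 6 (rule 154): 10111111000100
Gen 7 (rule 124): 11100001100110
Gen 8 (rule 135): 01001110001000
Gen 9 (rule 184): 00101101000100
Gen 10 (rule 154): 01001000101010
Gen 11 (rule 124): 01101100111111
Gen 12 (rule 135): 10000001011110
Gen 13 (rule 184): 01000000111101
Gen 14 (rule 154): 10100001111000
Gen 15 (rule 124): 11110001001100
Gen 16 (rule 135): 01100111010001
Gen 17 (rule 184): 01010110101000

Answer: none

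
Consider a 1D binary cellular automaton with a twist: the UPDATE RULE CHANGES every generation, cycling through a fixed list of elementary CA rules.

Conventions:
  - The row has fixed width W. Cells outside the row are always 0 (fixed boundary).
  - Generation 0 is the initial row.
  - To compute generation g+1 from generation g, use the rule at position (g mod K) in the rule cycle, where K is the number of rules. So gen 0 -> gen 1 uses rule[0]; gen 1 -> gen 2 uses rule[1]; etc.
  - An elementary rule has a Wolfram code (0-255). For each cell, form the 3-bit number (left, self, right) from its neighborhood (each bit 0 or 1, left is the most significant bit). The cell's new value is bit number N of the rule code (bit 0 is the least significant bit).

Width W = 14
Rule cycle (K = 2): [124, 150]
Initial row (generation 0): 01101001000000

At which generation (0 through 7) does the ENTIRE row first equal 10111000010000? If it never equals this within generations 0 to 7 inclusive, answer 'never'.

Gen 0: 01101001000000
Gen 1 (rule 124): 01111101100000
Gen 2 (rule 150): 10111000010000
Gen 3 (rule 124): 11101100011000
Gen 4 (rule 150): 01000010100100
Gen 5 (rule 124): 01100011110110
Gen 6 (rule 150): 10010101100001
Gen 7 (rule 124): 11011111110001

Answer: 2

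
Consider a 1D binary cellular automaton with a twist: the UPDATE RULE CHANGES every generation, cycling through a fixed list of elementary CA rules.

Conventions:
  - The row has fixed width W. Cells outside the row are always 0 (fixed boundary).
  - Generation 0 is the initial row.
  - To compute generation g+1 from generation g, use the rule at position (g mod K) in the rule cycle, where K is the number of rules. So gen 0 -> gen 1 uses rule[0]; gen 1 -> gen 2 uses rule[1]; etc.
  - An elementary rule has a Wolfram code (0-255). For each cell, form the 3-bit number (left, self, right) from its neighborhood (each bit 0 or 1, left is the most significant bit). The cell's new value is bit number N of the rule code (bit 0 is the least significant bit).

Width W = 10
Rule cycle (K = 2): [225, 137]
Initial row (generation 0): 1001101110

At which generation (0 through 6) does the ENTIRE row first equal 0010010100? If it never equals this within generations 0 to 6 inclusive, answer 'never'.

Answer: never

Derivation:
Gen 0: 1001101110
Gen 1 (rule 225): 0000110110
Gen 2 (rule 137): 1110100100
Gen 3 (rule 225): 0111000001
Gen 4 (rule 137): 0110011100
Gen 5 (rule 225): 0010001101
Gen 6 (rule 137): 1000101000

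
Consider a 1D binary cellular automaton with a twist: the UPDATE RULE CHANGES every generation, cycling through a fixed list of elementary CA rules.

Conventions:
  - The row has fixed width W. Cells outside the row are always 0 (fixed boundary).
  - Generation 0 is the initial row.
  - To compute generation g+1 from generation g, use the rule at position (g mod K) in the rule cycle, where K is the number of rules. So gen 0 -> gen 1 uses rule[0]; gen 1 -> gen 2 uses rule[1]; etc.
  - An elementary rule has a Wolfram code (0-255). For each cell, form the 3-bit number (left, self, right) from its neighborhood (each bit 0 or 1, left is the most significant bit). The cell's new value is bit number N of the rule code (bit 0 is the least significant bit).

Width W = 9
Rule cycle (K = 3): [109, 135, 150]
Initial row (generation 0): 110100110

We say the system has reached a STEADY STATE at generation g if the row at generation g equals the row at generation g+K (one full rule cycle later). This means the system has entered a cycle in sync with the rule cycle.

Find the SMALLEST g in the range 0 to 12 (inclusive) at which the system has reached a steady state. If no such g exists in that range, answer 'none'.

Answer: 7

Derivation:
Gen 0: 110100110
Gen 1 (rule 109): 111100110
Gen 2 (rule 135): 011001000
Gen 3 (rule 150): 100111100
Gen 4 (rule 109): 100100101
Gen 5 (rule 135): 101101101
Gen 6 (rule 150): 100000001
Gen 7 (rule 109): 101111101
Gen 8 (rule 135): 100111001
Gen 9 (rule 150): 111010111
Gen 10 (rule 109): 101111101
Gen 11 (rule 135): 100111001
Gen 12 (rule 150): 111010111
Gen 13 (rule 109): 101111101
Gen 14 (rule 135): 100111001
Gen 15 (rule 150): 111010111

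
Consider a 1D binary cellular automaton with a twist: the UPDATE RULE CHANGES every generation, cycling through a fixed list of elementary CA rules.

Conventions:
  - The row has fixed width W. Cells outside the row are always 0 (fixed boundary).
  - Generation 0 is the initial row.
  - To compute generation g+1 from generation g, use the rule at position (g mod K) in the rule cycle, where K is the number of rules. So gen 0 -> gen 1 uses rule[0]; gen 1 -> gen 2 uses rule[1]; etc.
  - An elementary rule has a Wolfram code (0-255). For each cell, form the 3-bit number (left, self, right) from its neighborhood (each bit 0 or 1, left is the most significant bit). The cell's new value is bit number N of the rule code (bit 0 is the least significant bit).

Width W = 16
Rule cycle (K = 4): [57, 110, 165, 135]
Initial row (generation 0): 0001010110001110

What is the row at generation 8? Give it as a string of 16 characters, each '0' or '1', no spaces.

Gen 0: 0001010110001110
Gen 1 (rule 57): 1100101101101001
Gen 2 (rule 110): 1101111111111011
Gen 3 (rule 165): 0010111111110100
Gen 4 (rule 135): 1110011111100101
Gen 5 (rule 57): 1001010000010010
Gen 6 (rule 110): 1011110000110110
Gen 7 (rule 165): 1101100110001000
Gen 8 (rule 135): 0000001000111011

Answer: 0000001000111011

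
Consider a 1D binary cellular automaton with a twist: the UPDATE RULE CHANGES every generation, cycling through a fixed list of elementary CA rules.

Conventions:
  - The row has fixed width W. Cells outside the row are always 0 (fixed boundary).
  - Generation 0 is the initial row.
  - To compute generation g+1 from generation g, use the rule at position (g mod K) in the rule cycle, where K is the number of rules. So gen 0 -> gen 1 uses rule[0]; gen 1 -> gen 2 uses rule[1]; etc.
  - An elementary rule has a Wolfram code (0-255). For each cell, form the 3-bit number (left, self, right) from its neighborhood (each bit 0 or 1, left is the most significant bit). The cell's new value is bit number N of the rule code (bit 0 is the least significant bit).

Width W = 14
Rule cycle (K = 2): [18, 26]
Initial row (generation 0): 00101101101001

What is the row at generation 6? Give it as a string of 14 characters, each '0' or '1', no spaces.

Gen 0: 00101101101001
Gen 1 (rule 18): 01000000000110
Gen 2 (rule 26): 10100000001101
Gen 3 (rule 18): 00010000010000
Gen 4 (rule 26): 00101000101000
Gen 5 (rule 18): 01000101000100
Gen 6 (rule 26): 10101000101010

Answer: 10101000101010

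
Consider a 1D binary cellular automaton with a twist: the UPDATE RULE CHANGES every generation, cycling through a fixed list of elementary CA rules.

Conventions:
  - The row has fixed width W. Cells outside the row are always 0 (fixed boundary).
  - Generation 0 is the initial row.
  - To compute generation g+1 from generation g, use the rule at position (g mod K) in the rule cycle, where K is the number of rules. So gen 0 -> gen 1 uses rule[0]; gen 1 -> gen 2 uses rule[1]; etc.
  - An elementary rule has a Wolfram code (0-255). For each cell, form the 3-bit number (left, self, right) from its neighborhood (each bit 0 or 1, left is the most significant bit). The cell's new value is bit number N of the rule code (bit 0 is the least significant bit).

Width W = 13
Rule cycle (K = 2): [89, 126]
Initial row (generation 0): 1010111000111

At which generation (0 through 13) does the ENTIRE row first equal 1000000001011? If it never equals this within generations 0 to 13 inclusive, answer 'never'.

Answer: 5

Derivation:
Gen 0: 1010111000111
Gen 1 (rule 89): 0000101110101
Gen 2 (rule 126): 0001111011111
Gen 3 (rule 89): 1101001010001
Gen 4 (rule 126): 1111111111011
Gen 5 (rule 89): 1000000001011
Gen 6 (rule 126): 1100000011111
Gen 7 (rule 89): 1111111010001
Gen 8 (rule 126): 1000001111011
Gen 9 (rule 89): 0111101001011
Gen 10 (rule 126): 1100111111111
Gen 11 (rule 89): 1110100000001
Gen 12 (rule 126): 1011110000011
Gen 13 (rule 89): 0010011111011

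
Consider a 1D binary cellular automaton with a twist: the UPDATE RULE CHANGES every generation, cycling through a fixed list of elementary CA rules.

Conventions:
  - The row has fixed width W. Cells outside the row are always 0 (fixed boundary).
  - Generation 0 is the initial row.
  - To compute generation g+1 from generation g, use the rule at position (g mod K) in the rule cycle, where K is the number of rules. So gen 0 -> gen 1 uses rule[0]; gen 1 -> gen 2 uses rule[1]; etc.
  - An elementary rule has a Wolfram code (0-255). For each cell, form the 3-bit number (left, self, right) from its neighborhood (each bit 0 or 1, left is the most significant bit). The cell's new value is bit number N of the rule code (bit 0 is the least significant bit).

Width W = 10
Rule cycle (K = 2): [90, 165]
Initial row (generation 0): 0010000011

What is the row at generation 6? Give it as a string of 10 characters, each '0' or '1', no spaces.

Answer: 0011000010

Derivation:
Gen 0: 0010000011
Gen 1 (rule 90): 0101000111
Gen 2 (rule 165): 0111010010
Gen 3 (rule 90): 1101001101
Gen 4 (rule 165): 0011000011
Gen 5 (rule 90): 0111100111
Gen 6 (rule 165): 0011000010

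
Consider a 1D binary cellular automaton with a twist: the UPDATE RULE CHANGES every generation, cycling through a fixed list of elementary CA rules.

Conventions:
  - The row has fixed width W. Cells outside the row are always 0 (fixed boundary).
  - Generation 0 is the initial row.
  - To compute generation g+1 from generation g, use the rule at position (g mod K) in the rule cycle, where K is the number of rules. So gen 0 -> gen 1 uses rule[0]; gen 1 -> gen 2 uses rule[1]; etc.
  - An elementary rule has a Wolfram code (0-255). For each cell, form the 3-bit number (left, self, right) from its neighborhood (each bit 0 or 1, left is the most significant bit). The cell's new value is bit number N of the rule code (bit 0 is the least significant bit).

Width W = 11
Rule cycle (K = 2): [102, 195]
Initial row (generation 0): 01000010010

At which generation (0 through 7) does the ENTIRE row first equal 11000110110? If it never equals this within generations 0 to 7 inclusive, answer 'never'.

Answer: 1

Derivation:
Gen 0: 01000010010
Gen 1 (rule 102): 11000110110
Gen 2 (rule 195): 01011010010
Gen 3 (rule 102): 11101110110
Gen 4 (rule 195): 01100110010
Gen 5 (rule 102): 10101010110
Gen 6 (rule 195): 00000000010
Gen 7 (rule 102): 00000000110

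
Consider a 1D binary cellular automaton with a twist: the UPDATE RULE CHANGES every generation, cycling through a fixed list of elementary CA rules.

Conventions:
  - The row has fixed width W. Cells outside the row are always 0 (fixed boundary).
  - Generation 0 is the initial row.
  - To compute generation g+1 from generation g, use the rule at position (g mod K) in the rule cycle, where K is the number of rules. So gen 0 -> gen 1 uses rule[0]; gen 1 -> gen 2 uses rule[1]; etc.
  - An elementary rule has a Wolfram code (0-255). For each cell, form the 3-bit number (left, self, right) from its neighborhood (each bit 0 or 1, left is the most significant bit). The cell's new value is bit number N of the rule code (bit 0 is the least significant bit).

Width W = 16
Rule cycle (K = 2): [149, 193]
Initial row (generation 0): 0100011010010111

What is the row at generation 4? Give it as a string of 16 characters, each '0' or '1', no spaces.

Answer: 0011110000111111

Derivation:
Gen 0: 0100011010010111
Gen 1 (rule 149): 0111000011010010
Gen 2 (rule 193): 0011011001000000
Gen 3 (rule 149): 1000000101111111
Gen 4 (rule 193): 0011110000111111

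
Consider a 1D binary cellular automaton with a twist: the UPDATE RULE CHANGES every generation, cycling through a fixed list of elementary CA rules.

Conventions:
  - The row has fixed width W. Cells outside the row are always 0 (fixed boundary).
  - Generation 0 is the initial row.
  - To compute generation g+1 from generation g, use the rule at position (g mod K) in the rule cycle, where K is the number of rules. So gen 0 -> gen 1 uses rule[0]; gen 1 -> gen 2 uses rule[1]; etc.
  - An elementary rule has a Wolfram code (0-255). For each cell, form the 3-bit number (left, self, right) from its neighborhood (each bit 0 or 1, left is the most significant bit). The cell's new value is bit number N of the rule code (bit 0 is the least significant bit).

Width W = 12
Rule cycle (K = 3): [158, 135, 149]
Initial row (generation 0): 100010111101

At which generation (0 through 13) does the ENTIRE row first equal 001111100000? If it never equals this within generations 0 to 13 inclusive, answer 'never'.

Answer: never

Derivation:
Gen 0: 100010111101
Gen 1 (rule 158): 110110111001
Gen 2 (rule 135): 000000010011
Gen 3 (rule 149): 111111011000
Gen 4 (rule 158): 111110010100
Gen 5 (rule 135): 011100110101
Gen 6 (rule 149): 001010000101
Gen 7 (rule 158): 011011001101
Gen 8 (rule 135): 100000010001
Gen 9 (rule 149): 111111011101
Gen 10 (rule 158): 111110011001
Gen 11 (rule 135): 011100100011
Gen 12 (rule 149): 001010111000
Gen 13 (rule 158): 011010110100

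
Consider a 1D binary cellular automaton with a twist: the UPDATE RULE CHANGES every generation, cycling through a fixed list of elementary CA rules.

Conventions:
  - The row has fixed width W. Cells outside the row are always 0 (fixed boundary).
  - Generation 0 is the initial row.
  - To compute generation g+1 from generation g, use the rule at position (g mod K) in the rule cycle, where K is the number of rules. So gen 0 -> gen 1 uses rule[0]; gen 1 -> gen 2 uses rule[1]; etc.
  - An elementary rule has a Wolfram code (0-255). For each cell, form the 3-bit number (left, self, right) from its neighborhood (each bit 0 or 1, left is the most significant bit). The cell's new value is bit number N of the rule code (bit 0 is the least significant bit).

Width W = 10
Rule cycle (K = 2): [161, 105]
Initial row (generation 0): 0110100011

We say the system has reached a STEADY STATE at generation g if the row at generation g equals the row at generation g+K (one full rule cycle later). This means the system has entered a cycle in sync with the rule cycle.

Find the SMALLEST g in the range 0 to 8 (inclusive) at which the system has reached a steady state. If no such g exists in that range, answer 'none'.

Gen 0: 0110100011
Gen 1 (rule 161): 0001001000
Gen 2 (rule 105): 1100000011
Gen 3 (rule 161): 0001111000
Gen 4 (rule 105): 1101001011
Gen 5 (rule 161): 0010000100
Gen 6 (rule 105): 1000110001
Gen 7 (rule 161): 0010000100
Gen 8 (rule 105): 1000110001
Gen 9 (rule 161): 0010000100
Gen 10 (rule 105): 1000110001

Answer: 5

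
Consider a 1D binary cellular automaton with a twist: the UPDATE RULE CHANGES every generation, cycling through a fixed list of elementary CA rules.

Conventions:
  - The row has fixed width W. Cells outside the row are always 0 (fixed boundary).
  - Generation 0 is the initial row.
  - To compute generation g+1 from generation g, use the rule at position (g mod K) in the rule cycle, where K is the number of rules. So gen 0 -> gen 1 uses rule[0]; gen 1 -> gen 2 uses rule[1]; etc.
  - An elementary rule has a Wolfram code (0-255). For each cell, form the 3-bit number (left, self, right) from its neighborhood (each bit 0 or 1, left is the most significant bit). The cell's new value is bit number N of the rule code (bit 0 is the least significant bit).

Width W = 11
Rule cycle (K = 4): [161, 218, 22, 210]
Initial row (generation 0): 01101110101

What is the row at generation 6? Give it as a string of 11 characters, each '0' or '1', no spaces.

Gen 0: 01101110101
Gen 1 (rule 161): 00010101010
Gen 2 (rule 218): 00100000001
Gen 3 (rule 22): 01110000011
Gen 4 (rule 210): 10111000101
Gen 5 (rule 161): 01010010010
Gen 6 (rule 218): 10001101101

Answer: 10001101101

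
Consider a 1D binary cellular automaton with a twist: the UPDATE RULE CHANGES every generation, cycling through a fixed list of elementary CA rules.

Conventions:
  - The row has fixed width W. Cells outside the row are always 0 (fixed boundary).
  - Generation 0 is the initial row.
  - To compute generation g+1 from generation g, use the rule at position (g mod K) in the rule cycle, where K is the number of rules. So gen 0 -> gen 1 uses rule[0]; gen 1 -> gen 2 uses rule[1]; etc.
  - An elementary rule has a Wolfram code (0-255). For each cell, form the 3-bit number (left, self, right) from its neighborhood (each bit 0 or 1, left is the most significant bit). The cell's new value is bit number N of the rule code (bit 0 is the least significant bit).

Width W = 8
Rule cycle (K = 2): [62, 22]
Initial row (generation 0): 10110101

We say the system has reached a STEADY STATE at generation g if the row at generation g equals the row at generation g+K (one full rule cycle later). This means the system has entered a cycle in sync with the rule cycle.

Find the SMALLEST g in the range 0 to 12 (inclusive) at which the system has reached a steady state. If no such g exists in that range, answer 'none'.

Answer: 2

Derivation:
Gen 0: 10110101
Gen 1 (rule 62): 11101111
Gen 2 (rule 22): 00000000
Gen 3 (rule 62): 00000000
Gen 4 (rule 22): 00000000
Gen 5 (rule 62): 00000000
Gen 6 (rule 22): 00000000
Gen 7 (rule 62): 00000000
Gen 8 (rule 22): 00000000
Gen 9 (rule 62): 00000000
Gen 10 (rule 22): 00000000
Gen 11 (rule 62): 00000000
Gen 12 (rule 22): 00000000
Gen 13 (rule 62): 00000000
Gen 14 (rule 22): 00000000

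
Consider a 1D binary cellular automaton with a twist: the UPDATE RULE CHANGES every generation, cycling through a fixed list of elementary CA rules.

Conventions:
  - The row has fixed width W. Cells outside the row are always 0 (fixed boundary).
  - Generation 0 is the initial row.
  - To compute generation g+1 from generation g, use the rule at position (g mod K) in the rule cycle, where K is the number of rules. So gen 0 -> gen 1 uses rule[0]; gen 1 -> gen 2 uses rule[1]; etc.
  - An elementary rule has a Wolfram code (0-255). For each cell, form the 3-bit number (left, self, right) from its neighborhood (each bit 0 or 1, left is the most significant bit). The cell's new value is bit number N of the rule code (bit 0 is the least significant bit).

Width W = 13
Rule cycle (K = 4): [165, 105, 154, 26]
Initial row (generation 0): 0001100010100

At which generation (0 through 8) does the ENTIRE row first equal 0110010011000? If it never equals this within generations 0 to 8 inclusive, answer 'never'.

Gen 0: 0001100010100
Gen 1 (rule 165): 1100001011101
Gen 2 (rule 105): 1101100110110
Gen 3 (rule 154): 1001011100101
Gen 4 (rule 26): 0110010011000
Gen 5 (rule 165): 0000010000011
Gen 6 (rule 105): 1111000111011
Gen 7 (rule 154): 1110101110010
Gen 8 (rule 26): 1000001001101

Answer: 4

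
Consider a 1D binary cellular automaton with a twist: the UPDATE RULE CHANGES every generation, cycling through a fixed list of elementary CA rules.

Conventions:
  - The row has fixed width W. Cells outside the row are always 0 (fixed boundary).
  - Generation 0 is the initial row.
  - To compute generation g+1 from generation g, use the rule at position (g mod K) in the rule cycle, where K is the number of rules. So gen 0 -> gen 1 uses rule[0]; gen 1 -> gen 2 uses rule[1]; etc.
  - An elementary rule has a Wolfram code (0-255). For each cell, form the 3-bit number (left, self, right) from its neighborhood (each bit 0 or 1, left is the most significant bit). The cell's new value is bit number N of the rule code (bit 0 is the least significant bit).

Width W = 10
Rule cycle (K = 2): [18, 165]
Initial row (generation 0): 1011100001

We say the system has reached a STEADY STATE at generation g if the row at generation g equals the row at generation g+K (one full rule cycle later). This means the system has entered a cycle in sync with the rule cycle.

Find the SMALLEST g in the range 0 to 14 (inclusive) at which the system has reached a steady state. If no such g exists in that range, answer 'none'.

Gen 0: 1011100001
Gen 1 (rule 18): 0000010010
Gen 2 (rule 165): 1111010010
Gen 3 (rule 18): 0000001101
Gen 4 (rule 165): 1111100011
Gen 5 (rule 18): 0000010100
Gen 6 (rule 165): 1111011101
Gen 7 (rule 18): 0000000000
Gen 8 (rule 165): 1111111111
Gen 9 (rule 18): 0000000000
Gen 10 (rule 165): 1111111111
Gen 11 (rule 18): 0000000000
Gen 12 (rule 165): 1111111111
Gen 13 (rule 18): 0000000000
Gen 14 (rule 165): 1111111111
Gen 15 (rule 18): 0000000000
Gen 16 (rule 165): 1111111111

Answer: 7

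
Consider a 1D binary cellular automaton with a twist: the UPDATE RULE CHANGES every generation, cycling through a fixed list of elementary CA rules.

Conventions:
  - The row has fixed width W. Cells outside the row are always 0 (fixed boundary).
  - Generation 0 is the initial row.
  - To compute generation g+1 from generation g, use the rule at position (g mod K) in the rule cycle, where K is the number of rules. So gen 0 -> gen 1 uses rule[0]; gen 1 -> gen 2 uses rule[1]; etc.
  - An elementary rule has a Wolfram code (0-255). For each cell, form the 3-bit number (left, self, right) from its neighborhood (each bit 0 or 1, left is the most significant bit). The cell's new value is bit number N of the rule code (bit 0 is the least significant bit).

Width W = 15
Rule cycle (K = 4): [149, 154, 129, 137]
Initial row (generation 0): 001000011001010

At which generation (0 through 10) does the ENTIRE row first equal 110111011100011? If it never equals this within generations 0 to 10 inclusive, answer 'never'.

Answer: 9

Derivation:
Gen 0: 001000011001010
Gen 1 (rule 149): 101111000101011
Gen 2 (rule 154): 001110101000010
Gen 3 (rule 129): 100100000011000
Gen 4 (rule 137): 000001111010011
Gen 5 (rule 149): 111100110011000
Gen 6 (rule 154): 111011101110100
Gen 7 (rule 129): 010001000100001
Gen 8 (rule 137): 000100010001100
Gen 9 (rule 149): 110111011100011
Gen 10 (rule 154): 100110011010110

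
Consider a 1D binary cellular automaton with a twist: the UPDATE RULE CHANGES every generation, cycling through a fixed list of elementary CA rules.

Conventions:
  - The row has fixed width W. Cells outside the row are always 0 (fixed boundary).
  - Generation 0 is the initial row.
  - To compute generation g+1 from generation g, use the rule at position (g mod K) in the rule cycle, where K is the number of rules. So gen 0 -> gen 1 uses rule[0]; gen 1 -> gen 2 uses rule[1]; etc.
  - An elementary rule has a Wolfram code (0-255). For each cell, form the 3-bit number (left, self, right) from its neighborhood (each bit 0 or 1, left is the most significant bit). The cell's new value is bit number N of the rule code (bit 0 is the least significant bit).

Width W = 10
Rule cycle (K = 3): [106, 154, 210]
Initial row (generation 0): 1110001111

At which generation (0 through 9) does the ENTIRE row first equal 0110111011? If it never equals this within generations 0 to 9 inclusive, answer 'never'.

Gen 0: 1110001111
Gen 1 (rule 106): 1010011001
Gen 2 (rule 154): 0001110110
Gen 3 (rule 210): 0010110011
Gen 4 (rule 106): 0101110111
Gen 5 (rule 154): 1001100110
Gen 6 (rule 210): 0110111011
Gen 7 (rule 106): 1111101111
Gen 8 (rule 154): 1111001110
Gen 9 (rule 210): 0111110111

Answer: 6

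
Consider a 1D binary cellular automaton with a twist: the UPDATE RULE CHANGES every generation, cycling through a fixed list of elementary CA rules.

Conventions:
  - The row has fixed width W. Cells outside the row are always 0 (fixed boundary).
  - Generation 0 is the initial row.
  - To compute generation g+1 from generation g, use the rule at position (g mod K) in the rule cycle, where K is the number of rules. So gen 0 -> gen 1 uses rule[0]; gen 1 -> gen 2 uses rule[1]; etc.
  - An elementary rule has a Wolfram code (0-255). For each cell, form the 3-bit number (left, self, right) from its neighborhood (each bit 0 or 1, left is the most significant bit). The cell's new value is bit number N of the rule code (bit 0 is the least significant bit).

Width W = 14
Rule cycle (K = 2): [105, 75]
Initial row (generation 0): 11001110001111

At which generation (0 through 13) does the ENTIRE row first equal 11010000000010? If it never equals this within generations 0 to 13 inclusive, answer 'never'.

Gen 0: 11001110001111
Gen 1 (rule 105): 11001010101001
Gen 2 (rule 75): 11010000000010
Gen 3 (rule 105): 11100111111000
Gen 4 (rule 75): 10101100001011
Gen 5 (rule 105): 01011101100111
Gen 6 (rule 75): 10010101101101
Gen 7 (rule 105): 00001011111110
Gen 8 (rule 75): 11110010000010
Gen 9 (rule 105): 10010000111000
Gen 10 (rule 75): 00100111101011
Gen 11 (rule 105): 10000100110111
Gen 12 (rule 75): 00111001110101
Gen 13 (rule 105): 10101001011010

Answer: 2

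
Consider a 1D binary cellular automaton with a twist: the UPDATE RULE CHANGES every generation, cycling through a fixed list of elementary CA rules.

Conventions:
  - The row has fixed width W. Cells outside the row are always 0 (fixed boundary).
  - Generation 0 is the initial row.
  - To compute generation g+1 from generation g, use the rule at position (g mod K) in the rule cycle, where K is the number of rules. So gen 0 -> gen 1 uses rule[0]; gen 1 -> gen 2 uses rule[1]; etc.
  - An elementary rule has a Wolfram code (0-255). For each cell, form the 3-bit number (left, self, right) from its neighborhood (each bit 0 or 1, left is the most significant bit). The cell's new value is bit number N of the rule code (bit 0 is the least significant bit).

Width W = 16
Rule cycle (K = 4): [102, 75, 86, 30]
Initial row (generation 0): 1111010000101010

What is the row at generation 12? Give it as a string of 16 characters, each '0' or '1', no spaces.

Answer: 1100010001101111

Derivation:
Gen 0: 1111010000101010
Gen 1 (rule 102): 0001110001111110
Gen 2 (rule 75): 1111010111000010
Gen 3 (rule 86): 0001010001100111
Gen 4 (rule 30): 0011011011011100
Gen 5 (rule 102): 0101101101100100
Gen 6 (rule 75): 1001101101101001
Gen 7 (rule 86): 1110100100101111
Gen 8 (rule 30): 1000111111101000
Gen 9 (rule 102): 1001000000111000
Gen 10 (rule 75): 0010011111101011
Gen 11 (rule 86): 0111100000101001
Gen 12 (rule 30): 1100010001101111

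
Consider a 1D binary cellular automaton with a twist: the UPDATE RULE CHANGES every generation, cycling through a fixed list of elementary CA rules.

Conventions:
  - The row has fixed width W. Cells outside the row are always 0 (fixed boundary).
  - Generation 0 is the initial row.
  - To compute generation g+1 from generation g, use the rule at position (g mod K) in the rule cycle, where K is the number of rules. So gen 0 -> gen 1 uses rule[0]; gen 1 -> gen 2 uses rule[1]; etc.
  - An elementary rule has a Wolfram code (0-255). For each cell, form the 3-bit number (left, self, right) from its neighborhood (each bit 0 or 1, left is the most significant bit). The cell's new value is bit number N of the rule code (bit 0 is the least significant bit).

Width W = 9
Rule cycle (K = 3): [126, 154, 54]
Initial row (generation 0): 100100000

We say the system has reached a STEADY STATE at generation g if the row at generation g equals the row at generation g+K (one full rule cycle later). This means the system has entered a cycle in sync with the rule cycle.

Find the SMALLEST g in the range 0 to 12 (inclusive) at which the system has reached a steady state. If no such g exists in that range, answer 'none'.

Answer: none

Derivation:
Gen 0: 100100000
Gen 1 (rule 126): 111110000
Gen 2 (rule 154): 111101000
Gen 3 (rule 54): 000011100
Gen 4 (rule 126): 000110110
Gen 5 (rule 154): 001100101
Gen 6 (rule 54): 010011111
Gen 7 (rule 126): 111110001
Gen 8 (rule 154): 111101010
Gen 9 (rule 54): 000011111
Gen 10 (rule 126): 000110001
Gen 11 (rule 154): 001101010
Gen 12 (rule 54): 010011111
Gen 13 (rule 126): 111110001
Gen 14 (rule 154): 111101010
Gen 15 (rule 54): 000011111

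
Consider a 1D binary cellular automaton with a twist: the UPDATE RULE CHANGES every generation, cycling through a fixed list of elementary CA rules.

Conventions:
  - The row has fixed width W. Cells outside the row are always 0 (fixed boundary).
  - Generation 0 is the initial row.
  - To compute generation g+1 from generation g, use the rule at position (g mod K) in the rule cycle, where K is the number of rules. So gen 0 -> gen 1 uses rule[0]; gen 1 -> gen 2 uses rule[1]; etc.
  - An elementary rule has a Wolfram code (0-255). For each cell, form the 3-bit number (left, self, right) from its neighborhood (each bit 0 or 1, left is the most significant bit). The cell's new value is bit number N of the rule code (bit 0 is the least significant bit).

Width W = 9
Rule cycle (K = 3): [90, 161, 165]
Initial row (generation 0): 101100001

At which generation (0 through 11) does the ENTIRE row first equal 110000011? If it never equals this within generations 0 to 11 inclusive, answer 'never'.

Gen 0: 101100001
Gen 1 (rule 90): 001110010
Gen 2 (rule 161): 100100000
Gen 3 (rule 165): 100101111
Gen 4 (rule 90): 011001001
Gen 5 (rule 161): 000000000
Gen 6 (rule 165): 111111111
Gen 7 (rule 90): 100000001
Gen 8 (rule 161): 001111100
Gen 9 (rule 165): 100111001
Gen 10 (rule 90): 011101110
Gen 11 (rule 161): 001010100

Answer: never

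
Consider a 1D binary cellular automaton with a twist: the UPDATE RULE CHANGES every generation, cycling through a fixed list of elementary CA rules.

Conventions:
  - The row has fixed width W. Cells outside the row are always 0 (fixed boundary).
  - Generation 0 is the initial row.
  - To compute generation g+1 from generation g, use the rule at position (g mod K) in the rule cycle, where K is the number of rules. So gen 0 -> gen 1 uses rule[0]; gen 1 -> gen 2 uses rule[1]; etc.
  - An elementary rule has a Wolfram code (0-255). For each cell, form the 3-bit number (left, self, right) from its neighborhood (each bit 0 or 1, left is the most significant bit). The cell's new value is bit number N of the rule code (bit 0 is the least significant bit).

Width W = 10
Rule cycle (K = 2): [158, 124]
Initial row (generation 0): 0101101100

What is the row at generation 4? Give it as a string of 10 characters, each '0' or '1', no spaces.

Gen 0: 0101101100
Gen 1 (rule 158): 1101001010
Gen 2 (rule 124): 1111101111
Gen 3 (rule 158): 1111001110
Gen 4 (rule 124): 1001101011

Answer: 1001101011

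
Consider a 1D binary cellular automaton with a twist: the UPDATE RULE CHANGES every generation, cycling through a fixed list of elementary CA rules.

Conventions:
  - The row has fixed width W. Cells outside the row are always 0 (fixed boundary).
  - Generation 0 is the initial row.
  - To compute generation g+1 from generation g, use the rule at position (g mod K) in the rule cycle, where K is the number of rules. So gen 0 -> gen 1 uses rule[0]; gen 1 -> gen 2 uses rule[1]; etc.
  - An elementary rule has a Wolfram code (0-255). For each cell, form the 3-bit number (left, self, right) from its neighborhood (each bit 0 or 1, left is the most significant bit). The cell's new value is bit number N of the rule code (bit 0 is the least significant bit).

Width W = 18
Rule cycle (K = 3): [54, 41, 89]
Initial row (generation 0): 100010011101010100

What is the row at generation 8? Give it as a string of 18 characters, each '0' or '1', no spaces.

Answer: 101000111101000010

Derivation:
Gen 0: 100010011101010100
Gen 1 (rule 54): 110111100011111110
Gen 2 (rule 41): 101100001010000000
Gen 3 (rule 89): 001111100001111111
Gen 4 (rule 54): 010000010010000000
Gen 5 (rule 41): 000111000000111111
Gen 6 (rule 89): 110101111110100001
Gen 7 (rule 54): 001110000001110011
Gen 8 (rule 41): 101000111101000010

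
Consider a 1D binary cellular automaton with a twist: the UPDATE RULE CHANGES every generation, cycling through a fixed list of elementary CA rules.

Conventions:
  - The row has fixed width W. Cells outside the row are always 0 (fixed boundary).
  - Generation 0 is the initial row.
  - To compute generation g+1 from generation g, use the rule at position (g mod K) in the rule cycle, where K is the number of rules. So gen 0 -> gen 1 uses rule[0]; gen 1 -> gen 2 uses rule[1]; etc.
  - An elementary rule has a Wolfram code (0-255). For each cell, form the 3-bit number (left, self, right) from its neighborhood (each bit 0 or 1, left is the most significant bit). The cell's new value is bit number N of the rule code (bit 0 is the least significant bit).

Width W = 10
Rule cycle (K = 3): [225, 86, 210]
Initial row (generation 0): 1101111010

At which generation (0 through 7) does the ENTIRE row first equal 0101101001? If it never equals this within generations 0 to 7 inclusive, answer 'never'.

Answer: 7

Derivation:
Gen 0: 1101111010
Gen 1 (rule 225): 0110111100
Gen 2 (rule 86): 1010000110
Gen 3 (rule 210): 0001001011
Gen 4 (rule 225): 1100000101
Gen 5 (rule 86): 0110001101
Gen 6 (rule 210): 1011010100
Gen 7 (rule 225): 0101101001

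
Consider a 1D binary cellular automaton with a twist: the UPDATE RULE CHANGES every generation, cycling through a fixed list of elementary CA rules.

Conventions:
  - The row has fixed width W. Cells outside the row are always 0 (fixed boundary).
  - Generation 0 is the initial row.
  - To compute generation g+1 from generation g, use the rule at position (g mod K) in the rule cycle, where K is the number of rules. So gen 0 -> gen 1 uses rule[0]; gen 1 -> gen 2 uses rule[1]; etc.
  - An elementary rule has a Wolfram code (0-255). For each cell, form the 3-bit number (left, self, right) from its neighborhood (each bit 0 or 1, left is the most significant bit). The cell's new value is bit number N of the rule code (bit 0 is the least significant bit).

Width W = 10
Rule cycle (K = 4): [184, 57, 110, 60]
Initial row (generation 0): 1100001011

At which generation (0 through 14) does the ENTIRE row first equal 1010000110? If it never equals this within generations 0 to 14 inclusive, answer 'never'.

Answer: 1

Derivation:
Gen 0: 1100001011
Gen 1 (rule 184): 1010000110
Gen 2 (rule 57): 0101110101
Gen 3 (rule 110): 1111011111
Gen 4 (rule 60): 1000110000
Gen 5 (rule 184): 0100101000
Gen 6 (rule 57): 0010010111
Gen 7 (rule 110): 0110111101
Gen 8 (rule 60): 0101100011
Gen 9 (rule 184): 0011010010
Gen 10 (rule 57): 1010101001
Gen 11 (rule 110): 1111111011
Gen 12 (rule 60): 1000000110
Gen 13 (rule 184): 0100000101
Gen 14 (rule 57): 0011110010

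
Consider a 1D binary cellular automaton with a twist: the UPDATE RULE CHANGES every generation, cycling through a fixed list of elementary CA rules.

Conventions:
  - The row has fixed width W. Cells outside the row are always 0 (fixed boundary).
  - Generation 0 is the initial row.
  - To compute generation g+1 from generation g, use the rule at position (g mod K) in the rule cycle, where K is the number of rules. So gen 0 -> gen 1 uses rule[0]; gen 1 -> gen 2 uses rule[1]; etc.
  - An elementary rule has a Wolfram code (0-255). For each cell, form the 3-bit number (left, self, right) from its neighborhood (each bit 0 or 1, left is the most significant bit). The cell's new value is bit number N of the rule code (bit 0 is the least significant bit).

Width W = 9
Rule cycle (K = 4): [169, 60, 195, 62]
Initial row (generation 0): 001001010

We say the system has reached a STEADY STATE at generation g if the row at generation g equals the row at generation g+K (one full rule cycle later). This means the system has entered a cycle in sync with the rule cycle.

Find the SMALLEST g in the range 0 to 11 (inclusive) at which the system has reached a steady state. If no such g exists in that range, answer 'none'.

Gen 0: 001001010
Gen 1 (rule 169): 100000100
Gen 2 (rule 60): 110000110
Gen 3 (rule 195): 010111010
Gen 4 (rule 62): 111100111
Gen 5 (rule 169): 111000110
Gen 6 (rule 60): 100100101
Gen 7 (rule 195): 001001000
Gen 8 (rule 62): 011111100
Gen 9 (rule 169): 011111001
Gen 10 (rule 60): 010000101
Gen 11 (rule 195): 100111000
Gen 12 (rule 62): 111100100
Gen 13 (rule 169): 111000001
Gen 14 (rule 60): 100100001
Gen 15 (rule 195): 001001110

Answer: none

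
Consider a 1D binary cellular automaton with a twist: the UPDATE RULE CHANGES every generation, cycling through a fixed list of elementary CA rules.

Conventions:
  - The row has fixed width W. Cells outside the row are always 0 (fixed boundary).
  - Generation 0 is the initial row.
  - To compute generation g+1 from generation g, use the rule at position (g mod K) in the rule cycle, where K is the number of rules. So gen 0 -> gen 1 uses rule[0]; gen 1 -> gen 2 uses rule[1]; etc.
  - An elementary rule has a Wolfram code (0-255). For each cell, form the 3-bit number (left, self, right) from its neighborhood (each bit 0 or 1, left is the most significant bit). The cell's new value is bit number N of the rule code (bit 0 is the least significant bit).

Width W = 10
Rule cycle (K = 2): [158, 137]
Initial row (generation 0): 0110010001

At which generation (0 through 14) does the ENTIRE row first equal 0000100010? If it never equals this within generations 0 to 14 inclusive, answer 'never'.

Answer: never

Derivation:
Gen 0: 0110010001
Gen 1 (rule 158): 1101111011
Gen 2 (rule 137): 1001110010
Gen 3 (rule 158): 1111101111
Gen 4 (rule 137): 1111001110
Gen 5 (rule 158): 1110111101
Gen 6 (rule 137): 1100111000
Gen 7 (rule 158): 1011110100
Gen 8 (rule 137): 0011100001
Gen 9 (rule 158): 0111010011
Gen 10 (rule 137): 0110000010
Gen 11 (rule 158): 1101000111
Gen 12 (rule 137): 1000010110
Gen 13 (rule 158): 1100110101
Gen 14 (rule 137): 1000100000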